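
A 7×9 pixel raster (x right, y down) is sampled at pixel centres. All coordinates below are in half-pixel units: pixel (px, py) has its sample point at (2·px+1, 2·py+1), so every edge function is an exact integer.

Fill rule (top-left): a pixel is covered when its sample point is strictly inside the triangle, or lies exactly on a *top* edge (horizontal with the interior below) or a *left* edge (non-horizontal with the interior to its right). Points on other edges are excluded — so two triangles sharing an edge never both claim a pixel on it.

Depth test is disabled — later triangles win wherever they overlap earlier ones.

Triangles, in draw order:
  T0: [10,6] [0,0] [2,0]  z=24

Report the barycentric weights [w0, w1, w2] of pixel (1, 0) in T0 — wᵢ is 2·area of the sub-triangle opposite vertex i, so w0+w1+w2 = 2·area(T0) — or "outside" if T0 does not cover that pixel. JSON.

T0:
  2·area = 12
  edge (10, 6)→(0, 0): d=(-10,-6) top-left  bias=+0
  edge (0, 0)→(2, 0): d=(2,0) top-left  bias=+0
  edge (2, 0)→(10, 6): d=(8,6) right/bottom  bias=-1
    (1,0)@(3, 1): e=[8,2,2] → #
    (2,0)@(5, 1): e=[20,2,-10] → ·
    (1,1)@(3, 3): e=[-12,6,18] → ·
    (2,1)@(5, 3): e=[0,6,6] → #  [on edge]
    (3,1)@(7, 3): e=[12,6,-6] → ·
    (2,2)@(5, 5): e=[-20,10,22] → ·
  covered (2 px):
    · # · · · · ·
    · · # · · · ·
    · · · · · · ·
    · · · · · · ·
    · · · · · · ·
    · · · · · · ·
    · · · · · · ·
    · · · · · · ·
    · · · · · · ·

Answer: [2,2,8]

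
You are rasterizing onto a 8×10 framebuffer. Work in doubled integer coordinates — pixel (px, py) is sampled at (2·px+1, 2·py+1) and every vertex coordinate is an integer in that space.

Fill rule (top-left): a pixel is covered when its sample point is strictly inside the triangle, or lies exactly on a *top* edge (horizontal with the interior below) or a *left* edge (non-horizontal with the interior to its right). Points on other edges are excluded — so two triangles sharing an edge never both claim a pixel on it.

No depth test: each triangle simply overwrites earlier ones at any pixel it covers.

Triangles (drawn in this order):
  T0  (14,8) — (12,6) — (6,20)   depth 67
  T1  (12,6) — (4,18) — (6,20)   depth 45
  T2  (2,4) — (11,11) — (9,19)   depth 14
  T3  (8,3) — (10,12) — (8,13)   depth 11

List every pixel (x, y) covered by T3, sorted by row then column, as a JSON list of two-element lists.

T0:
  2·area = 40  (B↔C swapped to make it positive)
  edge (14, 8)→(6, 20): d=(-8,12) right/bottom  bias=-1
  edge (6, 20)→(12, 6): d=(6,-14) top-left  bias=+0
  edge (12, 6)→(14, 8): d=(2,2) right/bottom  bias=-1
    (3,0)@(7, 1): e=[140,-100,0] → .  [on edge]
    (4,1)@(9, 3): e=[100,-60,0] → .  [on edge]
    (5,2)@(11, 5): e=[60,-20,0] → .  [on edge]
    (6,3)@(13, 7): e=[20,20,0] → .  [on edge]
    (5,4)@(11, 9): e=[28,4,8] → X
    (6,4)@(13, 9): e=[4,32,4] → X
    (7,4)@(15, 9): e=[-20,60,0] → .  [on edge]
    (5,5)@(11, 11): e=[12,16,12] → X
    (6,5)@(13, 11): e=[-12,44,8] → .
    (4,6)@(9, 13): e=[20,0,20] → X  [on edge]
    (5,6)@(11, 13): e=[-4,28,16] → .
    (4,7)@(9, 15): e=[4,12,24] → X
  covered (5 px):
    . . . . . . . .
    . . . . . . . .
    . . . . . . . .
    . . . . . . . .
    . . . . . X X .
    . . . . . X . .
    . . . . X . . .
    . . . . X . . .
    . . . . . . . .
    . . . . . . . .
T1:
  2·area = 40  (B↔C swapped to make it positive)
  edge (12, 6)→(6, 20): d=(-6,14) right/bottom  bias=-1
  edge (6, 20)→(4, 18): d=(-2,-2) top-left  bias=+0
  edge (4, 18)→(12, 6): d=(8,-12) top-left  bias=+0
    (4,5)@(9, 11): e=[12,24,4] → X
    (5,5)@(11, 11): e=[-16,28,28] → .
    (4,6)@(9, 13): e=[0,20,20] → .  [on edge]
    (0,7)@(1, 15): e=[100,0,-60] → .  [on edge]
    (3,7)@(7, 15): e=[16,12,12] → X
    (4,7)@(9, 15): e=[-12,16,36] → .
    (1,8)@(3, 17): e=[60,0,-20] → .  [on edge]
    (2,8)@(5, 17): e=[32,4,4] → X
    (4,8)@(9, 17): e=[-24,12,52] → .
    (2,9)@(5, 19): e=[20,0,20] → X  [on edge]
    (3,9)@(7, 19): e=[-8,4,44] → .
  covered (5 px):
    . . . . . . . .
    . . . . . . . .
    . . . . . . . .
    . . . . . . . .
    . . . . . . . .
    . . . . X . . .
    . . . . . . . .
    . . . X . . . .
    . . X X . . . .
    . . X . . . . .
T2:
  2·area = 86
  edge (2, 4)→(11, 11): d=(9,7) right/bottom  bias=-1
  edge (11, 11)→(9, 19): d=(-2,8) right/bottom  bias=-1
  edge (9, 19)→(2, 4): d=(-7,-15) top-left  bias=+0
    (6,1)@(13, 3): e=[-86,0,172] → .  [on edge]
    (1,2)@(3, 5): e=[2,76,8] → X
    (2,2)@(5, 5): e=[-12,60,38] → .
    (1,3)@(3, 7): e=[20,72,-6] → .
    (2,3)@(5, 7): e=[6,56,24] → X
    (3,3)@(7, 7): e=[-8,40,54] → .
    (2,4)@(5, 9): e=[24,52,10] → X
    (3,4)@(7, 9): e=[10,36,40] → X
    (4,4)@(9, 9): e=[-4,20,70] → .
    (2,5)@(5, 11): e=[42,48,-4] → .
    (3,5)@(7, 11): e=[28,32,26] → X
    (4,5)@(9, 11): e=[14,16,56] → X
    (5,5)@(11, 11): e=[0,0,86] → .  [on edge]
    (4,9)@(9, 19): e=[86,0,0] → .  [on edge]
  covered (10 px):
    . . . . . . . .
    . . . . . . . .
    . X . . . . . .
    . . X . . . . .
    . . X X . . . .
    . . . X X . . .
    . . . X X . . .
    . . . . X . . .
    . . . . X . . .
    . . . . . . . .
T3:
  2·area = 20
  edge (8, 3)→(10, 12): d=(2,9) right/bottom  bias=-1
  edge (10, 12)→(8, 13): d=(-2,1) right/bottom  bias=-1
  edge (8, 13)→(8, 3): d=(0,-10) top-left  bias=+0
    (4,4)@(9, 9): e=[3,7,10] → X
    (5,4)@(11, 9): e=[-15,5,30] → .
    (4,5)@(9, 11): e=[7,3,10] → X
    (5,5)@(11, 11): e=[-11,1,30] → .
    (4,6)@(9, 13): e=[11,-1,10] → .
  covered (2 px):
    . . . . . . . .
    . . . . . . . .
    . . . . . . . .
    . . . . . . . .
    . . . . X . . .
    . . . . X . . .
    . . . . . . . .
    . . . . . . . .
    . . . . . . . .
    . . . . . . . .

Answer: [[4,4],[4,5]]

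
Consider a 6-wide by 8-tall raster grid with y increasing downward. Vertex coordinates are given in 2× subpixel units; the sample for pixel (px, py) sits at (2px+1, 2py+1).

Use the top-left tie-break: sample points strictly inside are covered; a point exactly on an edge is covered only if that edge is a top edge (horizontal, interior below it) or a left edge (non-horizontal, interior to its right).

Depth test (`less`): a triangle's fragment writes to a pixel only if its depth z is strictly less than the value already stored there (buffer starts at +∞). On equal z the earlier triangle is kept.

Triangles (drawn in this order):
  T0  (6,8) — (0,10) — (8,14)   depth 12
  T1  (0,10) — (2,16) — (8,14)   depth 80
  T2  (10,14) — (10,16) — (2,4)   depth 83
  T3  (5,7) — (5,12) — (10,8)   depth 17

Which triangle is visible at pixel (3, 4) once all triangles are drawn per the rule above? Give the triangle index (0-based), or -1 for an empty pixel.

T0:
  2·area = 40  (B↔C swapped to make it positive)
  edge (6, 8)→(8, 14): d=(2,6) right/bottom  bias=-1
  edge (8, 14)→(0, 10): d=(-8,-4) top-left  bias=+0
  edge (0, 10)→(6, 8): d=(6,-2) top-left  bias=+0
    (2,2)@(5, 5): e=[0,60,-20] → ·  [on edge]
    (4,3)@(9, 7): e=[-20,60,0] → ·  [on edge]
    (1,4)@(3, 9): e=[20,20,0] → #  [on edge]
    (2,4)@(5, 9): e=[8,28,4] → #
    (3,4)@(7, 9): e=[-4,36,8] → ·
    (1,5)@(3, 11): e=[24,4,12] → #
    (3,5)@(7, 11): e=[0,20,20] → ·  [on edge]
    (1,6)@(3, 13): e=[28,-12,24] → ·
    (2,6)@(5, 13): e=[16,-4,28] → ·
    (3,6)@(7, 13): e=[4,4,32] → #
    (4,6)@(9, 13): e=[-8,12,36] → ·
    (3,7)@(7, 15): e=[8,-12,44] → ·
  covered (5 px):
    · · · · · ·
    · · · · · ·
    · · · · · ·
    · · · · · ·
    · # # · · ·
    · # # · · ·
    · · · # · ·
    · · · · · ·
T1:
  2·area = 40  (B↔C swapped to make it positive)
  edge (0, 10)→(8, 14): d=(8,4) right/bottom  bias=-1
  edge (8, 14)→(2, 16): d=(-6,2) right/bottom  bias=-1
  edge (2, 16)→(0, 10): d=(-2,-6) top-left  bias=+0
    (0,5)@(1, 11): e=[4,32,4] → #
    (1,5)@(3, 11): e=[-4,28,16] → ·
    (0,6)@(1, 13): e=[20,20,0] → #  [on edge]
    (1,6)@(3, 13): e=[12,16,12] → #
    (2,6)@(5, 13): e=[4,12,24] → #
    (3,6)@(7, 13): e=[-4,8,36] → ·
    (5,6)@(11, 13): e=[-20,0,60] → ·  [on edge]
    (0,7)@(1, 15): e=[36,8,-4] → ·
    (1,7)@(3, 15): e=[28,4,8] → #
    (2,7)@(5, 15): e=[20,0,20] → ·  [on edge]
  covered (5 px):
    · · · · · ·
    · · · · · ·
    · · · · · ·
    · · · · · ·
    · · · · · ·
    # · · · · ·
    # # # · · ·
    · # · · · ·
T2:
  2·area = 16
  edge (10, 14)→(10, 16): d=(0,2) right/bottom  bias=-1
  edge (10, 16)→(2, 4): d=(-8,-12) top-left  bias=+0
  edge (2, 4)→(10, 14): d=(8,10) right/bottom  bias=-1
    (3,5)@(7, 11): e=[6,4,6] → #
    (4,5)@(9, 11): e=[2,28,-14] → ·
    (3,6)@(7, 13): e=[6,-12,22] → ·
    (4,6)@(9, 13): e=[2,12,2] → #
    (5,6)@(11, 13): e=[-2,36,-18] → ·
    (4,7)@(9, 15): e=[2,-4,18] → ·
  covered (2 px):
    · · · · · ·
    · · · · · ·
    · · · · · ·
    · · · · · ·
    · · · · · ·
    · · · # · ·
    · · · · # ·
    · · · · · ·
T3:
  2·area = 25  (B↔C swapped to make it positive)
  edge (5, 7)→(10, 8): d=(5,1) right/bottom  bias=-1
  edge (10, 8)→(5, 12): d=(-5,4) right/bottom  bias=-1
  edge (5, 12)→(5, 7): d=(0,-5) top-left  bias=+0
    (2,0)@(5, 1): e=[-30,55,0] → ·  [on edge]
    (2,1)@(5, 3): e=[-20,45,0] → ·  [on edge]
    (2,2)@(5, 5): e=[-10,35,0] → ·  [on edge]
    (2,3)@(5, 7): e=[0,25,0] → ·  [on edge]
    (2,4)@(5, 9): e=[10,15,0] → #  [on edge]
    (3,4)@(7, 9): e=[8,7,10] → #
    (4,4)@(9, 9): e=[6,-1,20] → ·
    (2,5)@(5, 11): e=[20,5,0] → #  [on edge]
    (3,5)@(7, 11): e=[18,-3,10] → ·
    (2,6)@(5, 13): e=[30,-5,0] → ·  [on edge]
    (2,7)@(5, 15): e=[40,-15,0] → ·  [on edge]
  covered (3 px):
    · · · · · ·
    · · · · · ·
    · · · · · ·
    · · · · · ·
    · · # # · ·
    · · # · · ·
    · · · · · ·
    · · · · · ·

Z-buffer (winner per pixel, '.' = empty):
  . . . . . .
  . . . . . .
  . . . . . .
  . . . . . .
  . 0 0 3 . .
  1 0 0 2 . .
  1 1 1 0 2 .
  . 1 . . . .

Result: 3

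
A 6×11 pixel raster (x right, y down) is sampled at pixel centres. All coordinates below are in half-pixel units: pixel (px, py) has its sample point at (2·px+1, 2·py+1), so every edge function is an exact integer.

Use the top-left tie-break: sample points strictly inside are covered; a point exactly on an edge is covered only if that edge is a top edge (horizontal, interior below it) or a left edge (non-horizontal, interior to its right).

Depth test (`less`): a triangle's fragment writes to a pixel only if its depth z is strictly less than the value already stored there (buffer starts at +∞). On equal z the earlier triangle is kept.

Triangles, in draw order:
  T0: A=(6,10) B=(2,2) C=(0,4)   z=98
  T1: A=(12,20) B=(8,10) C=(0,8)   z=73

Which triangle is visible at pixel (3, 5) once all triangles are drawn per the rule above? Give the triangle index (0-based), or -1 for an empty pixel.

T0:
  2·area = 24  (B↔C swapped to make it positive)
  edge (6, 10)→(0, 4): d=(-6,-6) top-left  bias=+0
  edge (0, 4)→(2, 2): d=(2,-2) top-left  bias=+0
  edge (2, 2)→(6, 10): d=(4,8) right/bottom  bias=-1
    (1,0)@(3, 1): e=[36,0,-12] → ·  [on edge]
    (0,1)@(1, 3): e=[12,0,12] → █  [on edge]
    (1,1)@(3, 3): e=[24,4,-4] → ·
    (0,2)@(1, 5): e=[0,4,20] → █  [on edge]
    (1,2)@(3, 5): e=[12,8,4] → █
    (2,2)@(5, 5): e=[24,12,-12] → ·
    (0,3)@(1, 7): e=[-12,8,28] → ·
    (1,3)@(3, 7): e=[0,12,12] → █  [on edge]
    (2,3)@(5, 7): e=[12,16,-4] → ·
    (1,4)@(3, 9): e=[-12,16,20] → ·
    (2,4)@(5, 9): e=[0,20,4] → █  [on edge]
    (3,4)@(7, 9): e=[12,24,-12] → ·
    (3,5)@(7, 11): e=[0,28,-4] → ·  [on edge]
    (4,6)@(9, 13): e=[0,36,-12] → ·  [on edge]
    (5,7)@(11, 15): e=[0,44,-20] → ·  [on edge]
  covered (5 px):
    · · · · · ·
    █ · · · · ·
    █ █ · · · ·
    · █ · · · ·
    · · █ · · ·
    · · · · · ·
    · · · · · ·
    · · · · · ·
    · · · · · ·
    · · · · · ·
    · · · · · ·
T1:
  2·area = 72  (B↔C swapped to make it positive)
  edge (12, 20)→(0, 8): d=(-12,-12) top-left  bias=+0
  edge (0, 8)→(8, 10): d=(8,2) right/bottom  bias=-1
  edge (8, 10)→(12, 20): d=(4,10) right/bottom  bias=-1
    (0,4)@(1, 9): e=[0,6,66] → █  [on edge]
    (1,4)@(3, 9): e=[24,2,46] → █
    (2,4)@(5, 9): e=[48,-2,26] → ·
    (0,5)@(1, 11): e=[-24,22,74] → ·
    (1,5)@(3, 11): e=[0,18,54] → █  [on edge]
    (2,5)@(5, 11): e=[24,14,34] → █
    (3,5)@(7, 11): e=[48,10,14] → █
    (4,5)@(9, 11): e=[72,6,-6] → ·
    (1,6)@(3, 13): e=[-24,34,62] → ·
    (2,6)@(5, 13): e=[0,30,42] → █  [on edge]
    (4,6)@(9, 13): e=[48,22,2] → █
    (5,6)@(11, 13): e=[72,18,-18] → ·
    (3,7)@(7, 15): e=[0,42,30] → █  [on edge]
    (4,8)@(9, 17): e=[0,54,18] → █  [on edge]
    (5,9)@(11, 19): e=[0,66,6] → █  [on edge]
  covered (12 px):
    · · · · · ·
    · · · · · ·
    · · · · · ·
    · · · · · ·
    █ █ · · · ·
    · █ █ █ · ·
    · · █ █ █ ·
    · · · █ █ ·
    · · · · █ ·
    · · · · · █
    · · · · · ·

Z-buffer (winner per pixel, '.' = empty):
  . . . . . .
  0 . . . . .
  0 0 . . . .
  . 0 . . . .
  1 1 0 . . .
  . 1 1 1 . .
  . . 1 1 1 .
  . . . 1 1 .
  . . . . 1 .
  . . . . . 1
  . . . . . .

Result: 1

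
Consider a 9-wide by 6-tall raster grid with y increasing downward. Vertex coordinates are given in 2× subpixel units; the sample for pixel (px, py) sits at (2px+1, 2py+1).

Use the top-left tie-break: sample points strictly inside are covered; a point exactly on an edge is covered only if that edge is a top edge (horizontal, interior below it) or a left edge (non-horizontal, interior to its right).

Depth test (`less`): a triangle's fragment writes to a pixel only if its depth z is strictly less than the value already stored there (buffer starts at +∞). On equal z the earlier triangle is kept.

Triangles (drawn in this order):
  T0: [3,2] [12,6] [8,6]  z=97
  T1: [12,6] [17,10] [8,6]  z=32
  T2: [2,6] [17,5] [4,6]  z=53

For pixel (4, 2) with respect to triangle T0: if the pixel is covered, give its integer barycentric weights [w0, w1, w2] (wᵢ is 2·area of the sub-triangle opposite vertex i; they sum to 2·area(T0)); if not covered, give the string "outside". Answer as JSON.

T0:
  2·area = 16
  edge (3, 2)→(12, 6): d=(9,4) right/bottom  bias=-1
  edge (12, 6)→(8, 6): d=(-4,0) right/bottom  bias=-1
  edge (8, 6)→(3, 2): d=(-5,-4) top-left  bias=+0
    (2,1)@(5, 3): e=[1,12,3] → #
    (3,1)@(7, 3): e=[-7,12,11] → ·
    (2,2)@(5, 5): e=[19,4,-7] → ·
    (3,2)@(7, 5): e=[11,4,1] → #
    (4,2)@(9, 5): e=[3,4,9] → #
    (5,2)@(11, 5): e=[-5,4,17] → ·
    (3,3)@(7, 7): e=[29,-4,-9] → ·
    (4,3)@(9, 7): e=[21,-4,-1] → ·
  covered (3 px):
    · · · · · · · · ·
    · · # · · · · · ·
    · · · # # · · · ·
    · · · · · · · · ·
    · · · · · · · · ·
    · · · · · · · · ·
T1:
  2·area = 16
  edge (12, 6)→(17, 10): d=(5,4) right/bottom  bias=-1
  edge (17, 10)→(8, 6): d=(-9,-4) top-left  bias=+0
  edge (8, 6)→(12, 6): d=(4,0) top-left  bias=+0
    (5,3)@(11, 7): e=[9,3,4] → #
    (6,3)@(13, 7): e=[1,11,4] → #
    (7,3)@(15, 7): e=[-7,19,4] → ·
    (5,4)@(11, 9): e=[19,-15,12] → ·
    (6,4)@(13, 9): e=[11,-7,12] → ·
    (7,4)@(15, 9): e=[3,1,12] → #
    (8,4)@(17, 9): e=[-5,9,12] → ·
    (7,5)@(15, 11): e=[13,-17,20] → ·
  covered (3 px):
    · · · · · · · · ·
    · · · · · · · · ·
    · · · · · · · · ·
    · · · · · # # · ·
    · · · · · · · # ·
    · · · · · · · · ·
T2:
  2·area = 2
  edge (2, 6)→(17, 5): d=(15,-1) top-left  bias=+0
  edge (17, 5)→(4, 6): d=(-13,1) right/bottom  bias=-1
  edge (4, 6)→(2, 6): d=(-2,0) right/bottom  bias=-1
    (8,2)@(17, 5): e=[0,0,2] → ·  [on edge]
  covered (0 px):
    · · · · · · · · ·
    · · · · · · · · ·
    · · · · · · · · ·
    · · · · · · · · ·
    · · · · · · · · ·
    · · · · · · · · ·

Final: [4,9,3]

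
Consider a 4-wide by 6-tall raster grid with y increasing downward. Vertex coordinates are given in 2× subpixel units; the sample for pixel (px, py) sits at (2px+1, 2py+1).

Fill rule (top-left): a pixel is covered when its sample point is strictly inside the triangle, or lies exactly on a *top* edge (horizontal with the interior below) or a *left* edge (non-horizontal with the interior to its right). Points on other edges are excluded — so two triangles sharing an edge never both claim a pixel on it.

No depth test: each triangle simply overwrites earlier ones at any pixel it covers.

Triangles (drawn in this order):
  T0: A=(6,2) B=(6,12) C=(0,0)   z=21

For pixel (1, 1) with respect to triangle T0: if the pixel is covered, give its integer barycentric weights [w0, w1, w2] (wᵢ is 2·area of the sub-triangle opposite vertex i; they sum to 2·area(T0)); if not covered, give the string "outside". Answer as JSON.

T0:
  2·area = 60
  edge (6, 2)→(6, 12): d=(0,10) right/bottom  bias=-1
  edge (6, 12)→(0, 0): d=(-6,-12) top-left  bias=+0
  edge (0, 0)→(6, 2): d=(6,2) right/bottom  bias=-1
    (0,0)@(1, 1): e=[50,6,4] → X
    (1,0)@(3, 1): e=[30,30,0] → .  [on edge]
    (0,1)@(1, 3): e=[50,-6,16] → .
    (1,1)@(3, 3): e=[30,18,12] → X
    (2,1)@(5, 3): e=[10,42,8] → X
    (3,1)@(7, 3): e=[-10,66,4] → .
    (1,2)@(3, 5): e=[30,6,24] → X
    (3,2)@(7, 5): e=[-10,54,16] → .
    (1,3)@(3, 7): e=[30,-6,36] → .
    (2,3)@(5, 7): e=[10,18,32] → X
    (3,3)@(7, 7): e=[-10,42,28] → .
    (2,4)@(5, 9): e=[10,6,44] → X
  covered (7 px):
    X . . .
    . X X .
    . X X .
    . . X .
    . . X .
    . . . .

Answer: [18,12,30]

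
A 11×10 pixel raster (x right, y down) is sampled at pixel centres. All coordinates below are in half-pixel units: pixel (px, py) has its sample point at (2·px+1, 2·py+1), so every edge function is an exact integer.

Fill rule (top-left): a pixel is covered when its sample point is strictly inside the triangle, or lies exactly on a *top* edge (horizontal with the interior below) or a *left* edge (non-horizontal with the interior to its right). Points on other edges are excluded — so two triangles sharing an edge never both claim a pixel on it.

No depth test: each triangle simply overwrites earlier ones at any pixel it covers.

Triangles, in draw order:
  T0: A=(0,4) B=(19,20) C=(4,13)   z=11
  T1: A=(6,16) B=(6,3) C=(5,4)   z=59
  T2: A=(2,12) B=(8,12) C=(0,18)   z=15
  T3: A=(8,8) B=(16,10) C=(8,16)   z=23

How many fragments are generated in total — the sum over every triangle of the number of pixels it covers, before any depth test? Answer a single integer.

T0:
  2·area = 107
  edge (0, 4)→(19, 20): d=(19,16) right/bottom  bias=-1
  edge (19, 20)→(4, 13): d=(-15,-7) top-left  bias=+0
  edge (4, 13)→(0, 4): d=(-4,-9) top-left  bias=+0
    (0,2)@(1, 5): e=[3,99,5] → █
    (1,2)@(3, 5): e=[-29,113,23] → ·
    (0,3)@(1, 7): e=[41,69,-3] → ·
    (1,3)@(3, 7): e=[9,83,15] → █
    (2,3)@(5, 7): e=[-23,97,33] → ·
    (1,4)@(3, 9): e=[47,53,7] → █
    (2,4)@(5, 9): e=[15,67,25] → █
    (3,4)@(7, 9): e=[-17,81,43] → ·
    (1,5)@(3, 11): e=[85,23,-1] → ·
    (2,5)@(5, 11): e=[53,37,17] → █
    (3,5)@(7, 11): e=[21,51,35] → █
    (4,5)@(9, 11): e=[-11,65,53] → ·
  covered (15 px):
    · · · · · · · · · · ·
    · · · · · · · · · · ·
    █ · · · · · · · · · ·
    · █ · · · · · · · · ·
    · █ █ · · · · · · · ·
    · · █ █ · · · · · · ·
    · · █ █ █ · · · · · ·
    · · · · █ █ █ · · · ·
    · · · · · · █ █ · · ·
    · · · · · · · · █ · ·
T1:
  2·area = 13  (B↔C swapped to make it positive)
  edge (6, 16)→(5, 4): d=(-1,-12) top-left  bias=+0
  edge (5, 4)→(6, 3): d=(1,-1) top-left  bias=+0
  edge (6, 3)→(6, 16): d=(0,13) right/bottom  bias=-1
  covered (0 px):
    · · · · · · · · · · ·
    · · · · · · · · · · ·
    · · · · · · · · · · ·
    · · · · · · · · · · ·
    · · · · · · · · · · ·
    · · · · · · · · · · ·
    · · · · · · · · · · ·
    · · · · · · · · · · ·
    · · · · · · · · · · ·
    · · · · · · · · · · ·
T2:
  2·area = 36
  edge (2, 12)→(8, 12): d=(6,0) top-left  bias=+0
  edge (8, 12)→(0, 18): d=(-8,6) right/bottom  bias=-1
  edge (0, 18)→(2, 12): d=(2,-6) top-left  bias=+0
    (2,1)@(5, 3): e=[-54,90,0] → ·  [on edge]
    (1,4)@(3, 9): e=[-18,54,0] → ·  [on edge]
    (1,6)@(3, 13): e=[6,22,8] → █
    (2,6)@(5, 13): e=[6,10,20] → █
    (3,6)@(7, 13): e=[6,-2,32] → ·
    (0,7)@(1, 15): e=[18,18,0] → █  [on edge]
    (2,7)@(5, 15): e=[18,-6,24] → ·
    (0,8)@(1, 17): e=[30,2,4] → █
    (1,8)@(3, 17): e=[30,-10,16] → ·
    (0,9)@(1, 19): e=[42,-14,8] → ·
  covered (5 px):
    · · · · · · · · · · ·
    · · · · · · · · · · ·
    · · · · · · · · · · ·
    · · · · · · · · · · ·
    · · · · · · · · · · ·
    · · · · · · · · · · ·
    · █ █ · · · · · · · ·
    █ █ · · · · · · · · ·
    █ · · · · · · · · · ·
    · · · · · · · · · · ·
T3:
  2·area = 64
  edge (8, 8)→(16, 10): d=(8,2) right/bottom  bias=-1
  edge (16, 10)→(8, 16): d=(-8,6) right/bottom  bias=-1
  edge (8, 16)→(8, 8): d=(0,-8) top-left  bias=+0
    (4,4)@(9, 9): e=[6,50,8] → █
    (5,4)@(11, 9): e=[2,38,24] → █
    (6,4)@(13, 9): e=[-2,26,40] → ·
    (4,5)@(9, 11): e=[22,34,8] → █
    (6,5)@(13, 11): e=[14,10,40] → █
    (7,5)@(15, 11): e=[10,-2,56] → ·
    (4,6)@(9, 13): e=[38,18,8] → █
    (6,6)@(13, 13): e=[30,-6,40] → ·
    (4,7)@(9, 15): e=[54,2,8] → █
    (5,7)@(11, 15): e=[50,-10,24] → ·
    (4,8)@(9, 17): e=[70,-14,8] → ·
  covered (8 px):
    · · · · · · · · · · ·
    · · · · · · · · · · ·
    · · · · · · · · · · ·
    · · · · · · · · · · ·
    · · · · █ █ · · · · ·
    · · · · █ █ █ · · · ·
    · · · · █ █ · · · · ·
    · · · · █ · · · · · ·
    · · · · · · · · · · ·
    · · · · · · · · · · ·

Final: 28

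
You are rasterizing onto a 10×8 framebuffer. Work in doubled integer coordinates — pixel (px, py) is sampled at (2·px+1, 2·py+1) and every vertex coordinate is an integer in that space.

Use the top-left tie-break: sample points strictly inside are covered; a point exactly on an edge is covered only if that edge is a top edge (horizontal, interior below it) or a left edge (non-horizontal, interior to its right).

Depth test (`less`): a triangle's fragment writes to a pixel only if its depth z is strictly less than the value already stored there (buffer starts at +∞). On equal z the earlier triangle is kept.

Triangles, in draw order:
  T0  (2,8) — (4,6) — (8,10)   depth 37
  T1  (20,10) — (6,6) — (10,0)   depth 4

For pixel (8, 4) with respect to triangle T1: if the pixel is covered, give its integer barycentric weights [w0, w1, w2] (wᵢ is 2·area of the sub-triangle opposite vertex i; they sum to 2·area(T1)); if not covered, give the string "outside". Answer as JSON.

T0:
  2·area = 16
  edge (2, 8)→(4, 6): d=(2,-2) top-left  bias=+0
  edge (4, 6)→(8, 10): d=(4,4) right/bottom  bias=-1
  edge (8, 10)→(2, 8): d=(-6,-2) top-left  bias=+0
    (4,0)@(9, 1): e=[0,-40,56] → ·  [on edge]
    (0,1)@(1, 3): e=[-12,0,28] → ·  [on edge]
    (3,1)@(7, 3): e=[0,-24,40] → ·  [on edge]
    (1,2)@(3, 5): e=[-4,0,20] → ·  [on edge]
    (2,2)@(5, 5): e=[0,-8,24] → ·  [on edge]
    (1,3)@(3, 7): e=[0,8,8] → #  [on edge]
    (2,3)@(5, 7): e=[4,0,12] → ·  [on edge]
    (0,4)@(1, 9): e=[0,24,-8] → ·  [on edge]
    (1,4)@(3, 9): e=[4,16,-4] → ·
    (2,4)@(5, 9): e=[8,8,0] → #  [on edge]
    (3,4)@(7, 9): e=[12,0,4] → ·  [on edge]
    (2,5)@(5, 11): e=[12,16,-12] → ·
    (4,5)@(9, 11): e=[20,0,-4] → ·  [on edge]
    (5,5)@(11, 11): e=[24,-8,0] → ·  [on edge]
    (5,6)@(11, 13): e=[28,0,-12] → ·  [on edge]
    (8,6)@(17, 13): e=[40,-24,0] → ·  [on edge]
    (6,7)@(13, 15): e=[36,0,-20] → ·  [on edge]
  covered (2 px):
    · · · · · · · · · ·
    · · · · · · · · · ·
    · · · · · · · · · ·
    · # · · · · · · · ·
    · · # · · · · · · ·
    · · · · · · · · · ·
    · · · · · · · · · ·
    · · · · · · · · · ·
T1:
  2·area = 100
  edge (20, 10)→(6, 6): d=(-14,-4) top-left  bias=+0
  edge (6, 6)→(10, 0): d=(4,-6) top-left  bias=+0
  edge (10, 0)→(20, 10): d=(10,10) right/bottom  bias=-1
    (5,0)@(11, 1): e=[90,10,0] → ·  [on edge]
    (4,1)@(9, 3): e=[54,6,40] → #
    (5,1)@(11, 3): e=[62,18,20] → #
    (6,1)@(13, 3): e=[70,30,0] → ·  [on edge]
    (3,2)@(7, 5): e=[18,2,80] → #
    (6,2)@(13, 5): e=[42,38,20] → #
    (7,2)@(15, 5): e=[50,50,0] → ·  [on edge]
    (3,3)@(7, 7): e=[-10,10,100] → ·
    (4,3)@(9, 7): e=[-2,22,80] → ·
    (5,3)@(11, 7): e=[6,34,60] → #
    (7,3)@(15, 7): e=[22,58,20] → #
    (8,3)@(17, 7): e=[30,70,0] → ·  [on edge]
    (9,4)@(19, 9): e=[10,90,0] → ·  [on edge]
  covered (10 px):
    · · · · · · · · · ·
    · · · · # # · · · ·
    · · · # # # # · · ·
    · · · · · # # # · ·
    · · · · · · · · # ·
    · · · · · · · · · ·
    · · · · · · · · · ·
    · · · · · · · · · ·

Final: [78,20,2]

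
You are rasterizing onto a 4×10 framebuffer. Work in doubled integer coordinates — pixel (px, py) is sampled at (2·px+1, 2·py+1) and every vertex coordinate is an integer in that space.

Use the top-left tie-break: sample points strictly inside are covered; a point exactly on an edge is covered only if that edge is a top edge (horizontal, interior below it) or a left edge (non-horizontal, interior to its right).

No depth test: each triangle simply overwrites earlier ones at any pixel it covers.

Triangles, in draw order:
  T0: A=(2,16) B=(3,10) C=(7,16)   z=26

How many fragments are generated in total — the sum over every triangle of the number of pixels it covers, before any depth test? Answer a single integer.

T0:
  2·area = 30
  edge (2, 16)→(3, 10): d=(1,-6) top-left  bias=+0
  edge (3, 10)→(7, 16): d=(4,6) right/bottom  bias=-1
  edge (7, 16)→(2, 16): d=(-5,0) right/bottom  bias=-1
    (0,3)@(1, 7): e=[-15,0,45] → ·  [on edge]
    (1,5)@(3, 11): e=[1,4,25] → █
    (2,5)@(5, 11): e=[13,-8,25] → ·
    (1,6)@(3, 13): e=[3,12,15] → █
    (2,6)@(5, 13): e=[15,0,15] → ·  [on edge]
    (1,7)@(3, 15): e=[5,20,5] → █
    (2,7)@(5, 15): e=[17,8,5] → █
    (3,7)@(7, 15): e=[29,-4,5] → ·
    (1,8)@(3, 17): e=[7,28,-5] → ·
    (2,8)@(5, 17): e=[19,16,-5] → ·
  covered (4 px):
    · · · ·
    · · · ·
    · · · ·
    · · · ·
    · · · ·
    · █ · ·
    · █ · ·
    · █ █ ·
    · · · ·
    · · · ·

Result: 4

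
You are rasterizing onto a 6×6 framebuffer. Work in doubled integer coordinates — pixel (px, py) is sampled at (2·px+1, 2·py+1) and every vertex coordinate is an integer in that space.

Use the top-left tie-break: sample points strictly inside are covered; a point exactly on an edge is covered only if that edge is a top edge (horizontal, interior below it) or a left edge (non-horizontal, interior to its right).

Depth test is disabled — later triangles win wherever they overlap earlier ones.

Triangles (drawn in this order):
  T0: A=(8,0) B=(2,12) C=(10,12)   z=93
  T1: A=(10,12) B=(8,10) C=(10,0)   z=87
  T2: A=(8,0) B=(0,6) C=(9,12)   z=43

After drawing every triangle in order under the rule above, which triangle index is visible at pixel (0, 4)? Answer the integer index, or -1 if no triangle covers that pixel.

T0:
  2·area = 96  (B↔C swapped to make it positive)
  edge (8, 0)→(10, 12): d=(2,12) right/bottom  bias=-1
  edge (10, 12)→(2, 12): d=(-8,0) right/bottom  bias=-1
  edge (2, 12)→(8, 0): d=(6,-12) top-left  bias=+0
    (3,1)@(7, 3): e=[18,72,6] → X
    (4,1)@(9, 3): e=[-6,72,30] → .
    (3,2)@(7, 5): e=[22,56,18] → X
    (4,2)@(9, 5): e=[-2,56,42] → .
    (2,3)@(5, 7): e=[50,40,6] → X
    (4,3)@(9, 7): e=[2,40,54] → X
    (5,3)@(11, 7): e=[-22,40,78] → .
    (2,4)@(5, 9): e=[54,24,18] → X
    (5,4)@(11, 9): e=[-18,24,90] → .
    (1,5)@(3, 11): e=[82,8,6] → X
    (5,5)@(11, 11): e=[-14,8,102] → .
  covered (12 px):
    . . . . . .
    . . . X . .
    . . . X . .
    . . X X X .
    . . X X X .
    . X X X X .
T1:
  2·area = 24
  edge (10, 12)→(8, 10): d=(-2,-2) top-left  bias=+0
  edge (8, 10)→(10, 0): d=(2,-10) top-left  bias=+0
  edge (10, 0)→(10, 12): d=(0,12) right/bottom  bias=-1
    (0,1)@(1, 3): e=[0,-84,108] → .  [on edge]
    (1,2)@(3, 5): e=[0,-60,84] → .  [on edge]
    (4,2)@(9, 5): e=[12,0,12] → X  [on edge]
    (5,2)@(11, 5): e=[16,20,-12] → .
    (2,3)@(5, 7): e=[0,-36,60] → .  [on edge]
    (4,3)@(9, 7): e=[8,4,12] → X
    (5,3)@(11, 7): e=[12,24,-12] → .
    (3,4)@(7, 9): e=[0,-12,36] → .  [on edge]
    (4,4)@(9, 9): e=[4,8,12] → X
    (5,4)@(11, 9): e=[8,28,-12] → .
    (4,5)@(9, 11): e=[0,12,12] → X  [on edge]
    (5,5)@(11, 11): e=[4,32,-12] → .
  covered (4 px):
    . . . . . .
    . . . . . .
    . . . . X .
    . . . . X .
    . . . . X .
    . . . . X .
T2:
  2·area = 102  (B↔C swapped to make it positive)
  edge (8, 0)→(9, 12): d=(1,12) right/bottom  bias=-1
  edge (9, 12)→(0, 6): d=(-9,-6) top-left  bias=+0
  edge (0, 6)→(8, 0): d=(8,-6) top-left  bias=+0
    (3,0)@(7, 1): e=[13,87,2] → X
    (4,0)@(9, 1): e=[-11,99,14] → .
    (2,1)@(5, 3): e=[39,57,6] → X
    (4,1)@(9, 3): e=[-9,81,30] → .
    (1,2)@(3, 5): e=[65,27,10] → X
    (4,2)@(9, 5): e=[-7,63,46] → .
    (1,3)@(3, 7): e=[67,9,26] → X
    (4,3)@(9, 7): e=[-5,45,62] → .
    (1,4)@(3, 9): e=[69,-9,42] → .
    (2,4)@(5, 9): e=[45,3,54] → X
    (4,4)@(9, 9): e=[-3,27,78] → .
    (2,5)@(5, 11): e=[47,-15,70] → .
  covered (11 px):
    . . . X . .
    . . X X . .
    . X X X . .
    . X X X . .
    . . X X . .
    . . . . . .

Z-buffer (winner per pixel, '.' = empty):
  . . . 2 . .
  . . 2 2 . .
  . 2 2 2 1 .
  . 2 2 2 1 .
  . . 2 2 1 .
  . 0 0 0 1 .

Answer: -1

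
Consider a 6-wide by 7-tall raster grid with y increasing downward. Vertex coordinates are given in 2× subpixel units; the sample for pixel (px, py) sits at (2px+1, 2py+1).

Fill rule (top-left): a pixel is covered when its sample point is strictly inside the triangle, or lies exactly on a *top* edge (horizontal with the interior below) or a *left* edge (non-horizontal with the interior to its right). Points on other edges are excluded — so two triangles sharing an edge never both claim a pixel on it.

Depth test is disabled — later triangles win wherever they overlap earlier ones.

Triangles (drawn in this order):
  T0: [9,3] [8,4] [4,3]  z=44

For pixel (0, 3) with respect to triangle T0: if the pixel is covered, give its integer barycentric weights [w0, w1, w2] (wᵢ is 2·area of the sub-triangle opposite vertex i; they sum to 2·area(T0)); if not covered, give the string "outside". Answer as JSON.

T0:
  2·area = 5
  edge (9, 3)→(8, 4): d=(-1,1) right/bottom  bias=-1
  edge (8, 4)→(4, 3): d=(-4,-1) top-left  bias=+0
  edge (4, 3)→(9, 3): d=(5,0) top-left  bias=+0
    (5,0)@(11, 1): e=[0,15,-10] → ·  [on edge]
    (0,1)@(1, 3): e=[8,-3,0] → ·  [on edge]
    (1,1)@(3, 3): e=[6,-1,0] → ·  [on edge]
    (2,1)@(5, 3): e=[4,1,0] → █  [on edge]
    (3,1)@(7, 3): e=[2,3,0] → █  [on edge]
    (4,1)@(9, 3): e=[0,5,0] → ·  [on edge]
    (5,1)@(11, 3): e=[-2,7,0] → ·  [on edge]
    (2,2)@(5, 5): e=[2,-7,10] → ·
    (3,2)@(7, 5): e=[0,-5,10] → ·  [on edge]
    (2,3)@(5, 7): e=[0,-15,20] → ·  [on edge]
    (1,4)@(3, 9): e=[0,-25,30] → ·  [on edge]
    (0,5)@(1, 11): e=[0,-35,40] → ·  [on edge]
  covered (2 px):
    · · · · · ·
    · · █ █ · ·
    · · · · · ·
    · · · · · ·
    · · · · · ·
    · · · · · ·
    · · · · · ·

Final: "outside"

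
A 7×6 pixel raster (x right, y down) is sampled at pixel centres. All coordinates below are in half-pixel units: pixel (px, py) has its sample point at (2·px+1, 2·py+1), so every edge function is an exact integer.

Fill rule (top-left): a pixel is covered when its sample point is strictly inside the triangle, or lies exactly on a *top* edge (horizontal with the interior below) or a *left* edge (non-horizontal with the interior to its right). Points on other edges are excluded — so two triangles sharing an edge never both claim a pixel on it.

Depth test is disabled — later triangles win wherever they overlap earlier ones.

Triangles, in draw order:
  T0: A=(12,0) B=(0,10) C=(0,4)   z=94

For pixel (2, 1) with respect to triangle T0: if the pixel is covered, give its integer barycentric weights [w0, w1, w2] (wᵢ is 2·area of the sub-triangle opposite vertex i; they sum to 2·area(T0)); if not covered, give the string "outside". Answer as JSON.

T0:
  2·area = 72
  edge (12, 0)→(0, 10): d=(-12,10) right/bottom  bias=-1
  edge (0, 10)→(0, 4): d=(0,-6) top-left  bias=+0
  edge (0, 4)→(12, 0): d=(12,-4) top-left  bias=+0
    (4,0)@(9, 1): e=[18,54,0] → █  [on edge]
    (5,0)@(11, 1): e=[-2,66,8] → ·
    (1,1)@(3, 3): e=[54,18,0] → █  [on edge]
    (2,1)@(5, 3): e=[34,30,8] → █
    (3,1)@(7, 3): e=[14,42,16] → █
    (4,1)@(9, 3): e=[-6,54,24] → ·
    (0,2)@(1, 5): e=[50,6,16] → █
    (3,2)@(7, 5): e=[-10,42,40] → ·
    (0,3)@(1, 7): e=[26,6,40] → █
    (2,3)@(5, 7): e=[-14,30,56] → ·
    (0,4)@(1, 9): e=[2,6,64] → █
    (1,4)@(3, 9): e=[-18,18,72] → ·
  covered (10 px):
    · · · · █ · ·
    · █ █ █ · · ·
    █ █ █ · · · ·
    █ █ · · · · ·
    █ · · · · · ·
    · · · · · · ·

Result: [30,8,34]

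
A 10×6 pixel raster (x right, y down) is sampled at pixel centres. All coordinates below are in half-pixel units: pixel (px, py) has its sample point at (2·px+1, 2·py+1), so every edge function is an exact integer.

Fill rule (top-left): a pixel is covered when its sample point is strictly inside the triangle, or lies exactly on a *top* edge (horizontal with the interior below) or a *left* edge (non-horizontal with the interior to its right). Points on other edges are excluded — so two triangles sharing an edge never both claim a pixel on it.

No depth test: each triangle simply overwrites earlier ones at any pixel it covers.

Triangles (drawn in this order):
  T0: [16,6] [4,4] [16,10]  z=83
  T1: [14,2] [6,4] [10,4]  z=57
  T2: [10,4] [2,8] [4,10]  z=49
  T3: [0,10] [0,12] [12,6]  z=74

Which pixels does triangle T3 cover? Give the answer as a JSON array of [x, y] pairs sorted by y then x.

T0:
  2·area = 48  (B↔C swapped to make it positive)
  edge (16, 6)→(16, 10): d=(0,4) right/bottom  bias=-1
  edge (16, 10)→(4, 4): d=(-12,-6) top-left  bias=+0
  edge (4, 4)→(16, 6): d=(12,2) right/bottom  bias=-1
    (3,2)@(7, 5): e=[36,6,6] → █
    (4,2)@(9, 5): e=[28,18,2] → █
    (5,2)@(11, 5): e=[20,30,-2] → ·
    (3,3)@(7, 7): e=[36,-18,30] → ·
    (4,3)@(9, 7): e=[28,-6,26] → ·
    (5,3)@(11, 7): e=[20,6,22] → █
    (6,3)@(13, 7): e=[12,18,18] → █
    (7,3)@(15, 7): e=[4,30,14] → █
    (8,3)@(17, 7): e=[-4,42,10] → ·
    (5,4)@(11, 9): e=[20,-18,46] → ·
    (6,4)@(13, 9): e=[12,-6,42] → ·
    (7,4)@(15, 9): e=[4,6,38] → █
  covered (6 px):
    · · · · · · · · · ·
    · · · · · · · · · ·
    · · · █ █ · · · · ·
    · · · · · █ █ █ · ·
    · · · · · · · █ · ·
    · · · · · · · · · ·
T1:
  2·area = 8  (B↔C swapped to make it positive)
  edge (14, 2)→(10, 4): d=(-4,2) right/bottom  bias=-1
  edge (10, 4)→(6, 4): d=(-4,0) right/bottom  bias=-1
  edge (6, 4)→(14, 2): d=(8,-2) top-left  bias=+0
    (5,1)@(11, 3): e=[2,4,2] → █
    (6,1)@(13, 3): e=[-2,4,6] → ·
    (5,2)@(11, 5): e=[-6,-4,18] → ·
  covered (1 px):
    · · · · · · · · · ·
    · · · · · █ · · · ·
    · · · · · · · · · ·
    · · · · · · · · · ·
    · · · · · · · · · ·
    · · · · · · · · · ·
T2:
  2·area = 24  (B↔C swapped to make it positive)
  edge (10, 4)→(4, 10): d=(-6,6) right/bottom  bias=-1
  edge (4, 10)→(2, 8): d=(-2,-2) top-left  bias=+0
  edge (2, 8)→(10, 4): d=(8,-4) top-left  bias=+0
    (6,0)@(13, 1): e=[0,36,-12] → ·  [on edge]
    (5,1)@(11, 3): e=[0,28,-4] → ·  [on edge]
    (4,2)@(9, 5): e=[0,20,4] → ·  [on edge]
    (0,3)@(1, 7): e=[36,0,-12] → ·  [on edge]
    (2,3)@(5, 7): e=[12,8,4] → █
    (3,3)@(7, 7): e=[0,12,12] → ·  [on edge]
    (1,4)@(3, 9): e=[12,0,12] → █  [on edge]
    (2,4)@(5, 9): e=[0,4,20] → ·  [on edge]
    (1,5)@(3, 11): e=[0,-4,28] → ·  [on edge]
    (2,5)@(5, 11): e=[-12,0,36] → ·  [on edge]
  covered (2 px):
    · · · · · · · · · ·
    · · · · · · · · · ·
    · · · · · · · · · ·
    · · █ · · · · · · ·
    · █ · · · · · · · ·
    · · · · · · · · · ·
T3:
  2·area = 24  (B↔C swapped to make it positive)
  edge (0, 10)→(12, 6): d=(12,-4) top-left  bias=+0
  edge (12, 6)→(0, 12): d=(-12,6) right/bottom  bias=-1
  edge (0, 12)→(0, 10): d=(0,-2) top-left  bias=+0
    (7,2)@(15, 5): e=[0,-6,30] → ·  [on edge]
    (4,3)@(9, 7): e=[0,6,18] → █  [on edge]
    (5,3)@(11, 7): e=[8,-6,22] → ·
    (1,4)@(3, 9): e=[0,18,6] → █  [on edge]
    (2,4)@(5, 9): e=[8,6,10] → █
    (3,4)@(7, 9): e=[16,-6,14] → ·
    (4,4)@(9, 9): e=[24,-18,18] → ·
    (0,5)@(1, 11): e=[16,6,2] → █
    (1,5)@(3, 11): e=[24,-6,6] → ·
    (2,5)@(5, 11): e=[32,-18,10] → ·
  covered (4 px):
    · · · · · · · · · ·
    · · · · · · · · · ·
    · · · · · · · · · ·
    · · · · █ · · · · ·
    · █ █ · · · · · · ·
    █ · · · · · · · · ·

Result: [[4,3],[1,4],[2,4],[0,5]]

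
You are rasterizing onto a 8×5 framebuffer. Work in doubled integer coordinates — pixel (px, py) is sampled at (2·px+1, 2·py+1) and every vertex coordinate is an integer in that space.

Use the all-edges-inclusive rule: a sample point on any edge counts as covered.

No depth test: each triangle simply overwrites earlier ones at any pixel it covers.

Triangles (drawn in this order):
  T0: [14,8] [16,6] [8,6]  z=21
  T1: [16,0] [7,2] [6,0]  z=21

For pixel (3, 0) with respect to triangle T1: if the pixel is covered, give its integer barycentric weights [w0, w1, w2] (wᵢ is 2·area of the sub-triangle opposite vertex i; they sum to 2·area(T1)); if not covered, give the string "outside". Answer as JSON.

T0:
  2·area = 16  (B↔C swapped to make it positive)
  edge (14, 8)→(8, 6): d=(-6,-2) inclusive
  edge (8, 6)→(16, 6): d=(8,0) inclusive
  edge (16, 6)→(14, 8): d=(-2,2) inclusive
    (2,2)@(5, 5): e=[0,-8,24] → .  [on edge]
    (5,3)@(11, 7): e=[0,8,8] → X  [on edge]
    (6,3)@(13, 7): e=[4,8,4] → X
    (7,3)@(15, 7): e=[8,8,0] → X  [on edge]
    (5,4)@(11, 9): e=[-12,24,4] → .
    (6,4)@(13, 9): e=[-8,24,0] → .  [on edge]
    (7,4)@(15, 9): e=[-4,24,-4] → .
  covered (3 px):
    . . . . . . . .
    . . . . . . . .
    . . . . . . . .
    . . . . . X X X
    . . . . . . . .
T1:
  2·area = 20
  edge (16, 0)→(7, 2): d=(-9,2) inclusive
  edge (7, 2)→(6, 0): d=(-1,-2) inclusive
  edge (6, 0)→(16, 0): d=(10,0) inclusive
    (3,0)@(7, 1): e=[9,1,10] → X
    (4,0)@(9, 1): e=[5,5,10] → X
    (5,0)@(11, 1): e=[1,9,10] → X
    (6,0)@(13, 1): e=[-3,13,10] → .
    (3,1)@(7, 3): e=[-9,-1,30] → .
    (4,1)@(9, 3): e=[-13,3,30] → .
    (5,1)@(11, 3): e=[-17,7,30] → .
  covered (3 px):
    . . . X X X . .
    . . . . . . . .
    . . . . . . . .
    . . . . . . . .
    . . . . . . . .

Answer: [1,10,9]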